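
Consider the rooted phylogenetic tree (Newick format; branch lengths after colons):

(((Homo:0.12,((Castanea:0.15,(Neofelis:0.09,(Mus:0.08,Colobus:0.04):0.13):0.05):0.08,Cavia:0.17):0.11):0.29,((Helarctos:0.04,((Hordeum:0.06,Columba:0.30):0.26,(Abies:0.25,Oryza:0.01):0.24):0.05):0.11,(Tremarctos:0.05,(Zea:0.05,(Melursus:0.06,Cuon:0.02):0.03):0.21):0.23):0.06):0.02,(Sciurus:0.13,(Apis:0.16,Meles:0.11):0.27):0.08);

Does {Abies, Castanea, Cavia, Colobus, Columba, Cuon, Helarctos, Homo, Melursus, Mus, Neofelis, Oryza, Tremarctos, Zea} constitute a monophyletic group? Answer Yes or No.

The MRCA of the listed taxa subtends ((Homo,((Castanea,(Neofelis,(Mus,Colobus))),Cavia)),((Helarctos,((Hordeum,Columba),(Abies,Oryza))),(Tremarctos,(Zea,(Melursus,Cuon))))).
That clade also contains Hordeum, which is not in the proposed group, so the group is not monophyletic.

No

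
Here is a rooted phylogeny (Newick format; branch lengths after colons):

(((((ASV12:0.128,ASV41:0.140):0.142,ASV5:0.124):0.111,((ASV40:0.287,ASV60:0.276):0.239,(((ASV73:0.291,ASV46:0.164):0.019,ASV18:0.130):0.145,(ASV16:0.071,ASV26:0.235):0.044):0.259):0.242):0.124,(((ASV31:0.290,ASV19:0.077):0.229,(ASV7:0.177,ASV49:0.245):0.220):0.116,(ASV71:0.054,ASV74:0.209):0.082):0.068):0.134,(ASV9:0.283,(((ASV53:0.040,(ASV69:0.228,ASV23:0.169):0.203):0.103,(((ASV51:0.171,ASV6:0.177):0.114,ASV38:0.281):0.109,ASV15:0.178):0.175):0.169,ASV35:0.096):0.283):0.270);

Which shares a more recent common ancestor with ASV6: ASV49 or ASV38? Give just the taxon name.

ASV38

The MRCA of ASV6 and ASV38 subtends ((ASV51,ASV6),ASV38) (3 taxa).
The MRCA of ASV6 and ASV49 is the root, subtending the entire tree (25 taxa).
The first is nested inside the second, so ASV6 shares a more recent common ancestor with ASV38.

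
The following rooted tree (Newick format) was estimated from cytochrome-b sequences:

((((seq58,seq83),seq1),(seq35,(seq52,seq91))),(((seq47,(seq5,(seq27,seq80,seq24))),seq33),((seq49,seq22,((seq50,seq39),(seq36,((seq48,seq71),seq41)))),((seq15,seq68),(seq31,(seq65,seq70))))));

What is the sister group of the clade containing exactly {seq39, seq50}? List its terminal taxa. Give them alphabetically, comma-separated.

The clade containing exactly {seq39, seq50} attaches to the tree at the node subtending ((seq50,seq39),(seq36,((seq48,seq71),seq41))).
The other lineage descending from that same node — the sister group — is (seq36,((seq48,seq71),seq41)); its 4 tips in alphabetical order are the answer.

seq36, seq41, seq48, seq71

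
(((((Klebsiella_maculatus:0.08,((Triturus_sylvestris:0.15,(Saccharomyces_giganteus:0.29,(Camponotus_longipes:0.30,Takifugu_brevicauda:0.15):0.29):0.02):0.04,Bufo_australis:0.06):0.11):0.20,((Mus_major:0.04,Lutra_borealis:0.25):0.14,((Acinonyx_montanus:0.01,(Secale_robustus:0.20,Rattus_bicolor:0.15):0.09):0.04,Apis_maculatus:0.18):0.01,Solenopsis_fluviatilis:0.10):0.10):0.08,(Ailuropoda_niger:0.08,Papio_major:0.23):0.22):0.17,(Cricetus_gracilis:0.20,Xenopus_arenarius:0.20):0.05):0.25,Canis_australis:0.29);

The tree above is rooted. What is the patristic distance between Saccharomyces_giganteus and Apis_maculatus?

0.95

The path runs Saccharomyces_giganteus → … → MRCA → … → Apis_maculatus; the MRCA is the node subtending ((Klebsiella_maculatus,((Triturus_sylvestris,(Saccharomyces_giganteus,(Camponotus_longipes,Takifugu_brevicauda))),Bufo_australis)),((Mus_major,Lutra_borealis),((Acinonyx_montanus,(Secale_robustus,Rattus_bicolor)),Apis_maculatus),Solenopsis_fluviatilis)).
Branch lengths along that path: 0.29 + 0.02 + 0.04 + 0.11 + 0.20 + 0.10 + 0.01 + 0.18 = 0.95.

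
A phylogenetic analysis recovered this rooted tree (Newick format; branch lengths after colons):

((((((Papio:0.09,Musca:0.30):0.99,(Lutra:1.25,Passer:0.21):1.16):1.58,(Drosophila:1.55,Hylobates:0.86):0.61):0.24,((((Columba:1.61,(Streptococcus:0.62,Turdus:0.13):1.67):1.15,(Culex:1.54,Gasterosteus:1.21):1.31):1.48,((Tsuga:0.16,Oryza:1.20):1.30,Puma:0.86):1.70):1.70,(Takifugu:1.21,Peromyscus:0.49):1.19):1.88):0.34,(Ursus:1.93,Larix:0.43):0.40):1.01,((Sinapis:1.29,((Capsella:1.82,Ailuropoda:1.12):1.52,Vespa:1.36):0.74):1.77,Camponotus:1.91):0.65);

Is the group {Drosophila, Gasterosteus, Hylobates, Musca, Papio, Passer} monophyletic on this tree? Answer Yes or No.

No

The MRCA of the listed taxa subtends ((((Papio,Musca),(Lutra,Passer)),(Drosophila,Hylobates)),((((Columba,(Streptococcus,Turdus)),(Culex,Gasterosteus)),((Tsuga,Oryza),Puma)),(Takifugu,Peromyscus))).
That clade also contains Columba, Culex, Lutra, Oryza, Peromyscus, Puma, Streptococcus, Takifugu, Tsuga, Turdus, which are not in the proposed group, so the group is not monophyletic.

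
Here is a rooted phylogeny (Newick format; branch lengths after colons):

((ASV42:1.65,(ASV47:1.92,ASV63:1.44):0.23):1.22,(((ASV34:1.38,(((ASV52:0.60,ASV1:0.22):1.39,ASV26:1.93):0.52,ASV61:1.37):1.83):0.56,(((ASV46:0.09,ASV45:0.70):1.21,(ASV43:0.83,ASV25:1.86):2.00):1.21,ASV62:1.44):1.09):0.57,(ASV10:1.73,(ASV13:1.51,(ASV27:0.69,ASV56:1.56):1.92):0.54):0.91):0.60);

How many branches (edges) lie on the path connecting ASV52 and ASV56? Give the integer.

10

The MRCA of ASV52 and ASV56 is the node subtending (((ASV34,(((ASV52,ASV1),ASV26),ASV61)),(((ASV46,ASV45),(ASV43,ASV25)),ASV62)),(ASV10,(ASV13,(ASV27,ASV56)))).
From ASV52 up to that node: 6 branches. From ASV56 up to the same node: 4 branches. Total: 6 + 4 = 10.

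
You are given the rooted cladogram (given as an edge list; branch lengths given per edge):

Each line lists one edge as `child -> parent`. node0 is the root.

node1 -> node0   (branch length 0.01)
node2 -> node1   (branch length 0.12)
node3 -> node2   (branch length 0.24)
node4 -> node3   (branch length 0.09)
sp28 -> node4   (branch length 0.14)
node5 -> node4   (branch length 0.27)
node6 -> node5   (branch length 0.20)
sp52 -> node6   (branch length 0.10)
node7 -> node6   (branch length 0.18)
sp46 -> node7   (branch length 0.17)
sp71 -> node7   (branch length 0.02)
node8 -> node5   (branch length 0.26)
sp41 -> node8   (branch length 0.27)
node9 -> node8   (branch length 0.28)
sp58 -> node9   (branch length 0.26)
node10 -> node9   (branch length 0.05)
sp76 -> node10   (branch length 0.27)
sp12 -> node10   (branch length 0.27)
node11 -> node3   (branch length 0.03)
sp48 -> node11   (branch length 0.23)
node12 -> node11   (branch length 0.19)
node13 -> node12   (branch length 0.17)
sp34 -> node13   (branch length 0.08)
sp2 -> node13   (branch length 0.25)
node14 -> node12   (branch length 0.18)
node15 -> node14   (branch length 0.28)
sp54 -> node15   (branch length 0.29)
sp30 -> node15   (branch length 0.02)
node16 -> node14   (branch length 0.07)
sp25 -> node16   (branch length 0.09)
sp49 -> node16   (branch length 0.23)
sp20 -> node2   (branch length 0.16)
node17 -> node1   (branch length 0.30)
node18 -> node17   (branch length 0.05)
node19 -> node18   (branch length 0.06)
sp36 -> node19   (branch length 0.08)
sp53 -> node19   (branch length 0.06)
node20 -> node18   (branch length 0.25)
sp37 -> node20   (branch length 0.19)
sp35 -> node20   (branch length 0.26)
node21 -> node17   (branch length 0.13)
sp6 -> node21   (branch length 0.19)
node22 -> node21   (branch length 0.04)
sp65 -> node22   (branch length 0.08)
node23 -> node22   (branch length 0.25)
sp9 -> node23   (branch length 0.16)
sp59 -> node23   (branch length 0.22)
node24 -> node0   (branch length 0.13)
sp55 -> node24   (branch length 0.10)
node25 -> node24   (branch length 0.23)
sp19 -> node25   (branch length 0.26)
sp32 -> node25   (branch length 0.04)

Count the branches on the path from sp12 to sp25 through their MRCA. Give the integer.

11

The MRCA of sp12 and sp25 is the node subtending ((sp28,((sp52,(sp46,sp71)),(sp41,(sp58,(sp76,sp12))))),(sp48,((sp34,sp2),((sp54,sp30),(sp25,sp49))))).
From sp12 up to that node: 6 branches. From sp25 up to the same node: 5 branches. Total: 6 + 5 = 11.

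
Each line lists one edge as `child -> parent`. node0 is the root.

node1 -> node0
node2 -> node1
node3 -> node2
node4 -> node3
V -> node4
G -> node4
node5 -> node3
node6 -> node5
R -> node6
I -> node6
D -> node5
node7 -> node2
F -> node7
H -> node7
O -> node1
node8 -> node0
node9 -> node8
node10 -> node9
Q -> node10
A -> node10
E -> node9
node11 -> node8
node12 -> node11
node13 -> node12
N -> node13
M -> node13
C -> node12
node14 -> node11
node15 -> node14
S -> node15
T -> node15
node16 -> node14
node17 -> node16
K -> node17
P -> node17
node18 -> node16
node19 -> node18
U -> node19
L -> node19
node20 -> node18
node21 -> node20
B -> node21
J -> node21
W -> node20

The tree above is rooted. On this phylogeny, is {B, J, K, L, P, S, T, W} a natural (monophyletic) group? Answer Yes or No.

No

The MRCA of the listed taxa subtends ((S,T),((K,P),((U,L),((B,J),W)))).
That clade also contains U, which is not in the proposed group, so the group is not monophyletic.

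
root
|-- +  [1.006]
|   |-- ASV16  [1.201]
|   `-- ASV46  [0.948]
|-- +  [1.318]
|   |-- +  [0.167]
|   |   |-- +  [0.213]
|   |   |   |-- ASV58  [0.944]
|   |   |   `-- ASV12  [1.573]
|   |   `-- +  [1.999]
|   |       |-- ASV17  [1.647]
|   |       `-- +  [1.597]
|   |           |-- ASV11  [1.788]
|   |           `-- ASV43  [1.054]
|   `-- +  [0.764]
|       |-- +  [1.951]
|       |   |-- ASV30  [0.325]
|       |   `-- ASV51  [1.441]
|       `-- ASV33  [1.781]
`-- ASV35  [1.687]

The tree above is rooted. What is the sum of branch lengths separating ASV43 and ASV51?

8.973

The path runs ASV43 → … → MRCA → … → ASV51; the MRCA is the node subtending (((ASV58,ASV12),(ASV17,(ASV11,ASV43))),((ASV30,ASV51),ASV33)).
Branch lengths along that path: 1.054 + 1.597 + 1.999 + 0.167 + 0.764 + 1.951 + 1.441 = 8.973.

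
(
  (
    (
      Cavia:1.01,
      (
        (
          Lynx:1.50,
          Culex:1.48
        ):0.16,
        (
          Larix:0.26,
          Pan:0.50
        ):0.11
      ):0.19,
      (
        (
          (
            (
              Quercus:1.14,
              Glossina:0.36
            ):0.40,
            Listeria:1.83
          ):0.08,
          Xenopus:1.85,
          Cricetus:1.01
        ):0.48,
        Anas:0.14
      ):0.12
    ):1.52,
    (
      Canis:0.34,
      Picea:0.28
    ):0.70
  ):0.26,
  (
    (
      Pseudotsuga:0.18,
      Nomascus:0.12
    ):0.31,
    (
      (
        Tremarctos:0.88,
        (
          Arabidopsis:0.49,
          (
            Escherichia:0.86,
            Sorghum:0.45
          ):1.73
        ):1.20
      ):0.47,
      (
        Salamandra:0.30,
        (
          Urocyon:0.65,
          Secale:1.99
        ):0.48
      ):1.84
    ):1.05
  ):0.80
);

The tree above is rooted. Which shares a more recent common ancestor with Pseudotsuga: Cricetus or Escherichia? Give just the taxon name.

The MRCA of Pseudotsuga and Escherichia subtends ((Pseudotsuga,Nomascus),((Tremarctos,(Arabidopsis,(Escherichia,Sorghum))),(Salamandra,(Urocyon,Secale)))) (9 taxa).
The MRCA of Pseudotsuga and Cricetus is the root, subtending the entire tree (22 taxa).
The first is nested inside the second, so Pseudotsuga shares a more recent common ancestor with Escherichia.

Escherichia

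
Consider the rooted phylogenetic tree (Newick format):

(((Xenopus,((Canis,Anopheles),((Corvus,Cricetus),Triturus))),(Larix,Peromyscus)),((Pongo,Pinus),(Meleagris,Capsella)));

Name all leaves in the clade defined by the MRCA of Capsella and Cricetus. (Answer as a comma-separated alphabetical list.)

Anopheles, Canis, Capsella, Corvus, Cricetus, Larix, Meleagris, Peromyscus, Pinus, Pongo, Triturus, Xenopus

Tracing Capsella: it sits inside (Meleagris,Capsella).
Tracing Cricetus: it sits inside (Corvus,Cricetus).
The smallest clade enclosing both is the whole tree (their MRCA is the root), so the answer is all 12 tips in alphabetical order.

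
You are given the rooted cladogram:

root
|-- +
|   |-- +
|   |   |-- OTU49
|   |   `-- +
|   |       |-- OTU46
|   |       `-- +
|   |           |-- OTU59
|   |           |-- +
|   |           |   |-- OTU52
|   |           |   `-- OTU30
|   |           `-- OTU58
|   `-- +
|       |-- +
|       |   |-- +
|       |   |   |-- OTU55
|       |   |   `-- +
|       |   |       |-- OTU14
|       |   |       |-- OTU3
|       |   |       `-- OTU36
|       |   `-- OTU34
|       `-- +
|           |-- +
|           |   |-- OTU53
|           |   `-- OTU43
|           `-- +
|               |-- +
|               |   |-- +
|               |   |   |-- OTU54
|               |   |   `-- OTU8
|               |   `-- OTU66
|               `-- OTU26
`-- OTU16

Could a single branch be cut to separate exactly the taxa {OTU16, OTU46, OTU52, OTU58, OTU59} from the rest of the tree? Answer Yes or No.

The MRCA of the listed taxa is the root, so the smallest clade containing them is the whole tree.
That clade also contains OTU14, OTU26, OTU3, OTU30, OTU34, OTU36, OTU43, OTU49, OTU53, OTU54, OTU55, OTU66, OTU8, which are not in the proposed group, so the group is not monophyletic.

No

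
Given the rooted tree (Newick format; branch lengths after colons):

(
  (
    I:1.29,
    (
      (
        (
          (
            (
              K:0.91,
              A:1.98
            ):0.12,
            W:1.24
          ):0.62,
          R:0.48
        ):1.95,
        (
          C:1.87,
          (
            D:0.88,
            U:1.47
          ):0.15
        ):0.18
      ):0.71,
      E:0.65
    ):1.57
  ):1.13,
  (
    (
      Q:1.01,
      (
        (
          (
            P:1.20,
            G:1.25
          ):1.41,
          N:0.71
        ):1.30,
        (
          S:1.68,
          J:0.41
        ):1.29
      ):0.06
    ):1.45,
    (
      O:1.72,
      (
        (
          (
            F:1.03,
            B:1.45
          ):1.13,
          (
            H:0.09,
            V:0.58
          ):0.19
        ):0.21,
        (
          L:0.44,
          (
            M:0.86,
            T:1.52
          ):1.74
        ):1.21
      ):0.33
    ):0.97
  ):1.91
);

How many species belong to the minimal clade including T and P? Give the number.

14

The MRCA of T and P is the node subtending ((Q,(((P,G),N),(S,J))),(O,(((F,B),(H,V)),(L,(M,T))))).
That clade contains 14 terminal taxa: B, F, G, H, J, L, M, N, O, P, Q, S, T, V.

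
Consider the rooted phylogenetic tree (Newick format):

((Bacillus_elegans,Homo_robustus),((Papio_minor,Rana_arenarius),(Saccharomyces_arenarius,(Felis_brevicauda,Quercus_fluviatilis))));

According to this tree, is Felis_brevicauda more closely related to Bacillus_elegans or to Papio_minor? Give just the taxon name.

The MRCA of Felis_brevicauda and Papio_minor subtends ((Papio_minor,Rana_arenarius),(Saccharomyces_arenarius,(Felis_brevicauda,Quercus_fluviatilis))) (5 taxa).
The MRCA of Felis_brevicauda and Bacillus_elegans is the root, subtending the entire tree (7 taxa).
The first is nested inside the second, so Felis_brevicauda shares a more recent common ancestor with Papio_minor.

Papio_minor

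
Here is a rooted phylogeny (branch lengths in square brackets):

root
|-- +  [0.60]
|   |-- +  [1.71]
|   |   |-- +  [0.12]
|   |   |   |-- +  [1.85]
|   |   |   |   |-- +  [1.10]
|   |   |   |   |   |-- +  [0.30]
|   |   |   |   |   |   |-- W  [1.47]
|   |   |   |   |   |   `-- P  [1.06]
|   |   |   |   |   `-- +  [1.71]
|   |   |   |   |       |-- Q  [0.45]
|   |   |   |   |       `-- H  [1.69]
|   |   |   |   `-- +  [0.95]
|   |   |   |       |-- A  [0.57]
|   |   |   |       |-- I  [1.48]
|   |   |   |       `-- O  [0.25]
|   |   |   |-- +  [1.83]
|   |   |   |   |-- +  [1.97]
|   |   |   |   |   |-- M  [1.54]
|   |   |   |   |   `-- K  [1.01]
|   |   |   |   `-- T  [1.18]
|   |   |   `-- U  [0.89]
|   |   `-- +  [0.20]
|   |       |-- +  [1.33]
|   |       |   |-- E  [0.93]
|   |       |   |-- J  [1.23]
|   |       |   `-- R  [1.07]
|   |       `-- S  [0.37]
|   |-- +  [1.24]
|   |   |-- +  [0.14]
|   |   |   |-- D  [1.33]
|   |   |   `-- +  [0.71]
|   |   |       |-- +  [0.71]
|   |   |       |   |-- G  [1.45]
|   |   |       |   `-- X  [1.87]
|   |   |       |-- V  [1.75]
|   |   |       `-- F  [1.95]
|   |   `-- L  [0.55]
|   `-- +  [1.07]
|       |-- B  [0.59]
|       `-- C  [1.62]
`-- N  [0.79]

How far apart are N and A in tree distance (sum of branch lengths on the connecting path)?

The path runs N → … → MRCA → … → A; the MRCA is the root of the tree.
Branch lengths along that path: 0.79 + 0.60 + 1.71 + 0.12 + 1.85 + 0.95 + 0.57 = 6.59.

6.59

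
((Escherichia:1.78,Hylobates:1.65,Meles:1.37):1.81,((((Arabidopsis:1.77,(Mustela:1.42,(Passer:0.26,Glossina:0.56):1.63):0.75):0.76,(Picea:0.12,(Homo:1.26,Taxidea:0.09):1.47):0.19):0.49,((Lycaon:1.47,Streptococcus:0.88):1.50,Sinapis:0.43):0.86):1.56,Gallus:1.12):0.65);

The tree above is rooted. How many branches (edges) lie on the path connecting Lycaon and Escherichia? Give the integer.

7

The MRCA of Lycaon and Escherichia is the root of the tree.
From Lycaon up to that node: 5 branches. From Escherichia up to the same node: 2 branches. Total: 5 + 2 = 7.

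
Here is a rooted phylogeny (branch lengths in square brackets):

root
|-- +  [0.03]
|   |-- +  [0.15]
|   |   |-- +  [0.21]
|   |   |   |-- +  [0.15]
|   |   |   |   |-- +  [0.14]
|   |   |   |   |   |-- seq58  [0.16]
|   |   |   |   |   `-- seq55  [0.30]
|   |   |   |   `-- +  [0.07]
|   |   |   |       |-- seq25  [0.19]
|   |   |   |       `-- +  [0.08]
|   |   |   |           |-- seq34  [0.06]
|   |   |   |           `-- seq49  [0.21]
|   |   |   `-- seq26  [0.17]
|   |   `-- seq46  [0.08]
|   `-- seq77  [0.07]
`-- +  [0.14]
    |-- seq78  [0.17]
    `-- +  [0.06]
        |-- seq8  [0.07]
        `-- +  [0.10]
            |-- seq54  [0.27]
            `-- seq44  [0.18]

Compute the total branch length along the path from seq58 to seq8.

1.11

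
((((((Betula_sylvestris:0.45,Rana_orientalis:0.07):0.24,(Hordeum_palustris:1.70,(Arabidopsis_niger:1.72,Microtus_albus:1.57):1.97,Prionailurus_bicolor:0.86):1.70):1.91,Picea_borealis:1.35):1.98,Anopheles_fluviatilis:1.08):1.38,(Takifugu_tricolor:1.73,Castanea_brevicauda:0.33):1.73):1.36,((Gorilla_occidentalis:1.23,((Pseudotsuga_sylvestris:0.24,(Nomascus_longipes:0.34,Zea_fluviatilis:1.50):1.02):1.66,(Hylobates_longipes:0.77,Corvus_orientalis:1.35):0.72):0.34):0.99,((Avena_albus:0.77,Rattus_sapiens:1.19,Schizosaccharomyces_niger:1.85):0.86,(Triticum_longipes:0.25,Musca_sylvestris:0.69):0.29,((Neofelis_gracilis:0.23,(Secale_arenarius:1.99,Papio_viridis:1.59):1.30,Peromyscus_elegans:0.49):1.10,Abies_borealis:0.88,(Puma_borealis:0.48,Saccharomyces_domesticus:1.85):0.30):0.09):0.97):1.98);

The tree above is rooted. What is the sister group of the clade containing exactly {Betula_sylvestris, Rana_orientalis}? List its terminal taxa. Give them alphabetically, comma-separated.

Arabidopsis_niger, Hordeum_palustris, Microtus_albus, Prionailurus_bicolor

The clade containing exactly {Betula_sylvestris, Rana_orientalis} attaches to the tree at the node subtending ((Betula_sylvestris,Rana_orientalis),(Hordeum_palustris,(Arabidopsis_niger,Microtus_albus),Prionailurus_bicolor)).
The other lineage descending from that same node — the sister group — is (Hordeum_palustris,(Arabidopsis_niger,Microtus_albus),Prionailurus_bicolor); its 4 tips in alphabetical order are the answer.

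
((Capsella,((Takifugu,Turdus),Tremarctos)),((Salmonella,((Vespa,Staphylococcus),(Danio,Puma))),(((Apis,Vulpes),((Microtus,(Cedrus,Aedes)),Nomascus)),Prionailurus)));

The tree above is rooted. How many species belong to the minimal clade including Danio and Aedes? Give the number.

12

The MRCA of Danio and Aedes is the node subtending ((Salmonella,((Vespa,Staphylococcus),(Danio,Puma))),(((Apis,Vulpes),((Microtus,(Cedrus,Aedes)),Nomascus)),Prionailurus)).
That clade contains 12 terminal taxa: Aedes, Apis, Cedrus, Danio, Microtus, Nomascus, Prionailurus, Puma, Salmonella, Staphylococcus, Vespa, Vulpes.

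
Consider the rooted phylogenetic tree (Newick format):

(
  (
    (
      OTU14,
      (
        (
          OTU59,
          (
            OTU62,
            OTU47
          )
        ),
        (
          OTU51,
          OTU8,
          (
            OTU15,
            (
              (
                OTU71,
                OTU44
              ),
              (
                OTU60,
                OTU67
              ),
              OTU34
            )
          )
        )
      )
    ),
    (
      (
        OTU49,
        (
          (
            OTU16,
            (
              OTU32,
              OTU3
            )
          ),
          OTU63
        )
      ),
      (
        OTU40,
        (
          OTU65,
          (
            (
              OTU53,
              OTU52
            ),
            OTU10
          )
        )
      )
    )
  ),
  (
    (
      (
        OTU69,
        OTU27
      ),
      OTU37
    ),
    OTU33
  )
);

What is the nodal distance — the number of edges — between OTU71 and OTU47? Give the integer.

8

The MRCA of OTU71 and OTU47 is the node subtending ((OTU59,(OTU62,OTU47)),(OTU51,OTU8,(OTU15,((OTU71,OTU44),(OTU60,OTU67),OTU34)))).
From OTU71 up to that node: 5 branches. From OTU47 up to the same node: 3 branches. Total: 5 + 3 = 8.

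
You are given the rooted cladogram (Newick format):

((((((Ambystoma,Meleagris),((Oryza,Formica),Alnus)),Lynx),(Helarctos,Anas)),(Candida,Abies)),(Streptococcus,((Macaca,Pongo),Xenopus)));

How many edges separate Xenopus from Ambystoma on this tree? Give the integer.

The MRCA of Xenopus and Ambystoma is the root of the tree.
From Xenopus up to that node: 3 branches. From Ambystoma up to the same node: 6 branches. Total: 3 + 6 = 9.

9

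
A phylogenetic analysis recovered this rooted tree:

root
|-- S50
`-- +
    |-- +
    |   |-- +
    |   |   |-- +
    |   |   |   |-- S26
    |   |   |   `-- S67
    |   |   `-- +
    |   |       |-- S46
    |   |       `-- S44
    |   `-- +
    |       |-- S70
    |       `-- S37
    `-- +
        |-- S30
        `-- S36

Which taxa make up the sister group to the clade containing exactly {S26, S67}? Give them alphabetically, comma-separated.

The clade containing exactly {S26, S67} attaches to the tree at the node subtending ((S26,S67),(S46,S44)).
The other lineage descending from that same node — the sister group — is (S46,S44); its 2 tips in alphabetical order are the answer.

S44, S46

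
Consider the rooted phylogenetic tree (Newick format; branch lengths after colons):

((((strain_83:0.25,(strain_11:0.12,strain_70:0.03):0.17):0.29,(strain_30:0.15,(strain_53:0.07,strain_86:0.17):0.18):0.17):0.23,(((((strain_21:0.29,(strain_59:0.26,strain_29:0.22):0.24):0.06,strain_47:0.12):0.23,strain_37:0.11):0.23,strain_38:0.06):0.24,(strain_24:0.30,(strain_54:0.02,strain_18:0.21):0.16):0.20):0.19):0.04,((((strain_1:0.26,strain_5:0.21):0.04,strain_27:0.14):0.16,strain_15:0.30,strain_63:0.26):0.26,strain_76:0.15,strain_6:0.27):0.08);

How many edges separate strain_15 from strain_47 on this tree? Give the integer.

The MRCA of strain_15 and strain_47 is the root of the tree.
From strain_15 up to that node: 3 branches. From strain_47 up to the same node: 6 branches. Total: 3 + 6 = 9.

9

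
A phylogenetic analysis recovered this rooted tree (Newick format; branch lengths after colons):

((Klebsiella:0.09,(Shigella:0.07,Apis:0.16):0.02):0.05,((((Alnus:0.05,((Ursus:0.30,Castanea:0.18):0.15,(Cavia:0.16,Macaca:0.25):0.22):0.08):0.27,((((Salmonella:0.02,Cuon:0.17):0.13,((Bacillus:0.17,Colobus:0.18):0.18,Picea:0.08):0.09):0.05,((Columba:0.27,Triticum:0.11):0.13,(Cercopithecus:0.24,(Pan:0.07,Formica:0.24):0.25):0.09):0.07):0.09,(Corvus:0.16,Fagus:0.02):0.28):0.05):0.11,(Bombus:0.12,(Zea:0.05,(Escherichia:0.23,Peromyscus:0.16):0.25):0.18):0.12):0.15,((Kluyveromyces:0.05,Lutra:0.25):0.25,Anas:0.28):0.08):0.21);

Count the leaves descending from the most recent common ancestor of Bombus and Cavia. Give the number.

21

The MRCA of Bombus and Cavia is the node subtending (((Alnus,((Ursus,Castanea),(Cavia,Macaca))),((((Salmonella,Cuon),((Bacillus,Colobus),Picea)),((Columba,Triticum),(Cercopithecus,(Pan,Formica)))),(Corvus,Fagus))),(Bombus,(Zea,(Escherichia,Peromyscus)))).
That clade contains 21 terminal taxa: Alnus, Bacillus, Bombus, Castanea, Cavia, Cercopithecus, Colobus, Columba, Corvus, Cuon, Escherichia, Fagus, Formica, Macaca, Pan, Peromyscus, Picea, Salmonella, Triticum, Ursus, Zea.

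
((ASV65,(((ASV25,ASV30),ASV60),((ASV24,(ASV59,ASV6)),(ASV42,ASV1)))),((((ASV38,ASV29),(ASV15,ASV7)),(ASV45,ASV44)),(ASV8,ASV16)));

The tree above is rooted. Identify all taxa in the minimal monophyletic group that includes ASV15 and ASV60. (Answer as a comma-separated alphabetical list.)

Tracing ASV15: it sits inside (ASV15,ASV7).
Tracing ASV60: it sits inside ((ASV25,ASV30),ASV60).
The smallest clade enclosing both is the whole tree (their MRCA is the root), so the answer is all 17 tips in alphabetical order.

ASV1, ASV15, ASV16, ASV24, ASV25, ASV29, ASV30, ASV38, ASV42, ASV44, ASV45, ASV59, ASV6, ASV60, ASV65, ASV7, ASV8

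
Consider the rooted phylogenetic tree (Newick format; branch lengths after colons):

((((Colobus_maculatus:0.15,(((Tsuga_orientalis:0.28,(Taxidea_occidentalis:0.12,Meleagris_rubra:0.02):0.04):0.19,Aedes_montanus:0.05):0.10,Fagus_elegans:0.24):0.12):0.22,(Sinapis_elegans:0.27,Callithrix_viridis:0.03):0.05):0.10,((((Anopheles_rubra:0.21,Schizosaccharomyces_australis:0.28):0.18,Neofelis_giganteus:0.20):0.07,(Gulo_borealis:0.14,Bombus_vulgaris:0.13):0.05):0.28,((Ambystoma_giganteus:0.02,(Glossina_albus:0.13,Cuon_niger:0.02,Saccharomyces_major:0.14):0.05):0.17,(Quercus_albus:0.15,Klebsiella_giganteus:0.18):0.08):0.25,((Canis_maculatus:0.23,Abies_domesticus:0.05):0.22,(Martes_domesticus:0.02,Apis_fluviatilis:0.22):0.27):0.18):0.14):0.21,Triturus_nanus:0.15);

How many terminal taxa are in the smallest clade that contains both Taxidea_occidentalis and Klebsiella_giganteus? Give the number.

23

The MRCA of Taxidea_occidentalis and Klebsiella_giganteus is the node subtending (((Colobus_maculatus,(((Tsuga_orientalis,(Taxidea_occidentalis,Meleagris_rubra)),Aedes_montanus),Fagus_elegans)),(Sinapis_elegans,Callithrix_viridis)),((((Anopheles_rubra,Schizosaccharomyces_australis),Neofelis_giganteus),(Gulo_borealis,Bombus_vulgaris)),((Ambystoma_giganteus,(Glossina_albus,Cuon_niger,Saccharomyces_major)),(Quercus_albus,Klebsiella_giganteus)),((Canis_maculatus,Abies_domesticus),(Martes_domesticus,Apis_fluviatilis)))).
That clade contains 23 terminal taxa: Abies_domesticus, Aedes_montanus, Ambystoma_giganteus, Anopheles_rubra, Apis_fluviatilis, Bombus_vulgaris, Callithrix_viridis, Canis_maculatus, Colobus_maculatus, Cuon_niger, Fagus_elegans, Glossina_albus, Gulo_borealis, Klebsiella_giganteus, Martes_domesticus, Meleagris_rubra, Neofelis_giganteus, Quercus_albus, Saccharomyces_major, Schizosaccharomyces_australis, Sinapis_elegans, Taxidea_occidentalis, Tsuga_orientalis.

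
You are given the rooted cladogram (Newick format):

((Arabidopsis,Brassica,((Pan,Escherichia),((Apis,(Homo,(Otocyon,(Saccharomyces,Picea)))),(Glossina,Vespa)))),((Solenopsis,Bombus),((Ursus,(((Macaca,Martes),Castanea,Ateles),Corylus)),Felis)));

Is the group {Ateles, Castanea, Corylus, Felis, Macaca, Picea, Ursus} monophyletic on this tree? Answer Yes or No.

The MRCA of the listed taxa is the root, so the smallest clade containing them is the whole tree.
That clade also contains Apis, Arabidopsis, Bombus, Brassica, Escherichia, Glossina, Homo, Martes, Otocyon, Pan, Saccharomyces, Solenopsis, Vespa, which are not in the proposed group, so the group is not monophyletic.

No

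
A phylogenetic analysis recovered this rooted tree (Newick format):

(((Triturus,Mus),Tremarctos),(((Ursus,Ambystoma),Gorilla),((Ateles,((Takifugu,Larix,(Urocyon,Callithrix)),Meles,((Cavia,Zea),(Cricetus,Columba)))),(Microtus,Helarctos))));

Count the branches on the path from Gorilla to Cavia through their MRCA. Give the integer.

The MRCA of Gorilla and Cavia is the node subtending (((Ursus,Ambystoma),Gorilla),((Ateles,((Takifugu,Larix,(Urocyon,Callithrix)),Meles,((Cavia,Zea),(Cricetus,Columba)))),(Microtus,Helarctos))).
From Gorilla up to that node: 2 branches. From Cavia up to the same node: 6 branches. Total: 2 + 6 = 8.

8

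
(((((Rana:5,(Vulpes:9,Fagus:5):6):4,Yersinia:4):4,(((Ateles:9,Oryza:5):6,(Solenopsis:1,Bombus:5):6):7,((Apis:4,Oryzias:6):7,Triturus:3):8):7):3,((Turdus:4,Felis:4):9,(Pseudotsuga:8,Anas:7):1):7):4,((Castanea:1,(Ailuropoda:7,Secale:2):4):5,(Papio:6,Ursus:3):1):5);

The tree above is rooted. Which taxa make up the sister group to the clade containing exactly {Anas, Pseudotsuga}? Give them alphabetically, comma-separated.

Felis, Turdus

The clade containing exactly {Anas, Pseudotsuga} attaches to the tree at the node subtending ((Turdus,Felis),(Pseudotsuga,Anas)).
The other lineage descending from that same node — the sister group — is (Turdus,Felis); its 2 tips in alphabetical order are the answer.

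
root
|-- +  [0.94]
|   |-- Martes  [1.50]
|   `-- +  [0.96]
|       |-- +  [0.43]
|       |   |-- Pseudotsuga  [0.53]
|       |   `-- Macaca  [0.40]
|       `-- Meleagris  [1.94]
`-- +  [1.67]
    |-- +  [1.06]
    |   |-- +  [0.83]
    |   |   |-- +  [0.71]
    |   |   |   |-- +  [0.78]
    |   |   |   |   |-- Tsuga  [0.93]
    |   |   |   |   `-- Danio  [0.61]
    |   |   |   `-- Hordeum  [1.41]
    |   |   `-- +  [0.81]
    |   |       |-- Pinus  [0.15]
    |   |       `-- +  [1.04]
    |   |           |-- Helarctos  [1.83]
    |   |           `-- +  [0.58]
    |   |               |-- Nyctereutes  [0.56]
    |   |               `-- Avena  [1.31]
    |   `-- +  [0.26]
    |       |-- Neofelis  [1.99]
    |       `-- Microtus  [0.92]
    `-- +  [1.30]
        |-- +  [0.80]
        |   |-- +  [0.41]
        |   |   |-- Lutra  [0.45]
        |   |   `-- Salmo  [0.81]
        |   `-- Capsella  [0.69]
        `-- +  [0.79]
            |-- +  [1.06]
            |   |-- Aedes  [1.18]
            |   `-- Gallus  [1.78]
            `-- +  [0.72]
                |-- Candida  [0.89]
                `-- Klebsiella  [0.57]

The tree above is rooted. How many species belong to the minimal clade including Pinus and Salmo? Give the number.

16

The MRCA of Pinus and Salmo is the node subtending (((((Tsuga,Danio),Hordeum),(Pinus,(Helarctos,(Nyctereutes,Avena)))),(Neofelis,Microtus)),(((Lutra,Salmo),Capsella),((Aedes,Gallus),(Candida,Klebsiella)))).
That clade contains 16 terminal taxa: Aedes, Avena, Candida, Capsella, Danio, Gallus, Helarctos, Hordeum, Klebsiella, Lutra, Microtus, Neofelis, Nyctereutes, Pinus, Salmo, Tsuga.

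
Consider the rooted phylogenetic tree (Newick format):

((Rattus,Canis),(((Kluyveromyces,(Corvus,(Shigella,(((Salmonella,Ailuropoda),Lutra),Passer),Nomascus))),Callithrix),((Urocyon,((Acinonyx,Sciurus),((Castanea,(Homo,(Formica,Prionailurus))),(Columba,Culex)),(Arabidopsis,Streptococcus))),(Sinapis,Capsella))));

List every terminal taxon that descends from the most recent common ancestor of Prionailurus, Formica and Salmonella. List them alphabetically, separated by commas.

Acinonyx, Ailuropoda, Arabidopsis, Callithrix, Capsella, Castanea, Columba, Corvus, Culex, Formica, Homo, Kluyveromyces, Lutra, Nomascus, Passer, Prionailurus, Salmonella, Sciurus, Shigella, Sinapis, Streptococcus, Urocyon

Tracing Prionailurus: it sits inside (Formica,Prionailurus).
Tracing Formica: it sits inside (Formica,Prionailurus).
Tracing Salmonella: it sits inside (Salmonella,Ailuropoda).
The smallest clade enclosing all 3 is (((Kluyveromyces,(Corvus,(Shigella,(((Salmonella,Ailuropoda),Lutra),Passer),Nomascus))),Callithrix),((Urocyon,((Acinonyx,Sciurus),((Castanea,(Homo,(Formica,Prionailurus))),(Columba,Culex)),(Arabidopsis,Streptococcus))),(Sinapis,Capsella))); the answer is its 22 terminal taxa in alphabetical order.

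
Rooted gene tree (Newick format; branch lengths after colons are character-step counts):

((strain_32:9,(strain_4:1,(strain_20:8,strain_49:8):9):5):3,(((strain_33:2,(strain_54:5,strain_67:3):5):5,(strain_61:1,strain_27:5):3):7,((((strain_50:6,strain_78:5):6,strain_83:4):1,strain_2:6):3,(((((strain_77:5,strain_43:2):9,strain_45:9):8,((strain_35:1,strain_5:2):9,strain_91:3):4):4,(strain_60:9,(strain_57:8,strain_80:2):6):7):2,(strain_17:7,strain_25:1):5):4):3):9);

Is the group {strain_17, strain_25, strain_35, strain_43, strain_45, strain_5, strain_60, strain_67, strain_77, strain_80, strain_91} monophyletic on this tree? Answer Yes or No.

No

The MRCA of the listed taxa subtends (((strain_33,(strain_54,strain_67)),(strain_61,strain_27)),((((strain_50,strain_78),strain_83),strain_2),(((((strain_77,strain_43),strain_45),((strain_35,strain_5),strain_91)),(strain_60,(strain_57,strain_80))),(strain_17,strain_25)))).
That clade also contains strain_2, strain_27, strain_33, strain_50, strain_54, strain_57, strain_61, strain_78, strain_83, which are not in the proposed group, so the group is not monophyletic.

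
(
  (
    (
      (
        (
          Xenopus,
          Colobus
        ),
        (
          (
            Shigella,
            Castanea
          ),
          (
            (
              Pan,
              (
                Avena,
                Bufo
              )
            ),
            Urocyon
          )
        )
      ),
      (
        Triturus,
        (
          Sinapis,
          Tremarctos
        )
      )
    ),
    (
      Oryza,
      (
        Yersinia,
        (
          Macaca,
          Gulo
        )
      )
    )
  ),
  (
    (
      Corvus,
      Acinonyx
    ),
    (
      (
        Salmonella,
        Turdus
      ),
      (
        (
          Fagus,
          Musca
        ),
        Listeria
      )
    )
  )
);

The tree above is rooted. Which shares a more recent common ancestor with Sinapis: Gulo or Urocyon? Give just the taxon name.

The MRCA of Sinapis and Urocyon subtends (((Xenopus,Colobus),((Shigella,Castanea),((Pan,(Avena,Bufo)),Urocyon))),(Triturus,(Sinapis,Tremarctos))) (11 taxa).
The MRCA of Sinapis and Gulo subtends ((((Xenopus,Colobus),((Shigella,Castanea),((Pan,(Avena,Bufo)),Urocyon))),(Triturus,(Sinapis,Tremarctos))),(Oryza,(Yersinia,(Macaca,Gulo)))) (15 taxa).
The first is nested inside the second, so Sinapis shares a more recent common ancestor with Urocyon.

Urocyon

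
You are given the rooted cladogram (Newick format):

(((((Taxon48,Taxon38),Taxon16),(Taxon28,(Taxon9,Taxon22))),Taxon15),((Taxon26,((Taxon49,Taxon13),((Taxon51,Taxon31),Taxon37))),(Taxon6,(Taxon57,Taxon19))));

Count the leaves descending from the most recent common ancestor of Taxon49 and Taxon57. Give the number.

The MRCA of Taxon49 and Taxon57 is the node subtending ((Taxon26,((Taxon49,Taxon13),((Taxon51,Taxon31),Taxon37))),(Taxon6,(Taxon57,Taxon19))).
That clade contains 9 terminal taxa: Taxon13, Taxon19, Taxon26, Taxon31, Taxon37, Taxon49, Taxon51, Taxon57, Taxon6.

9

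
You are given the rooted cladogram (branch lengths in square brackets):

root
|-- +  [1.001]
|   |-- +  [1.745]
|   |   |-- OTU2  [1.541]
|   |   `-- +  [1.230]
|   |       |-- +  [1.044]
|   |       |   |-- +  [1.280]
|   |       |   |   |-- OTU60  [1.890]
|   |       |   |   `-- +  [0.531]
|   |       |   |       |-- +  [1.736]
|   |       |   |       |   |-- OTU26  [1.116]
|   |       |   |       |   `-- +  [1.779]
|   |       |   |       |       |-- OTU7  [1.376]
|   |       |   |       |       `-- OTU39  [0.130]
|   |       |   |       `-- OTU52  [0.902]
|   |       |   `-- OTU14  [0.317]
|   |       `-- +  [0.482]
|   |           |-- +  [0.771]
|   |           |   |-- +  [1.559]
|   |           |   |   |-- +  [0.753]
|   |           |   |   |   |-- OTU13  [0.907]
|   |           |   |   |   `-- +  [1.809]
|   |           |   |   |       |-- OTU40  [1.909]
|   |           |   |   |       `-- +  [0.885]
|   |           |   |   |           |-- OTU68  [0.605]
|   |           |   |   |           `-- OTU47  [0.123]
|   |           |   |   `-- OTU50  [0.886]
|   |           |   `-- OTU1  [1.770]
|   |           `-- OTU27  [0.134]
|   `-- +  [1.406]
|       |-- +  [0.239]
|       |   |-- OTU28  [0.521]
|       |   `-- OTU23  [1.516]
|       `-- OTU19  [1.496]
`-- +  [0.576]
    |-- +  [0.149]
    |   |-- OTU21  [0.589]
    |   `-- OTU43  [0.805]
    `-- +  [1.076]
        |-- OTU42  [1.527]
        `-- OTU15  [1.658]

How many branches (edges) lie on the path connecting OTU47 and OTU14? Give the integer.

The MRCA of OTU47 and OTU14 is the node subtending (((OTU60,((OTU26,(OTU7,OTU39)),OTU52)),OTU14),((((OTU13,(OTU40,(OTU68,OTU47))),OTU50),OTU1),OTU27)).
From OTU47 up to that node: 7 branches. From OTU14 up to the same node: 2 branches. Total: 7 + 2 = 9.

9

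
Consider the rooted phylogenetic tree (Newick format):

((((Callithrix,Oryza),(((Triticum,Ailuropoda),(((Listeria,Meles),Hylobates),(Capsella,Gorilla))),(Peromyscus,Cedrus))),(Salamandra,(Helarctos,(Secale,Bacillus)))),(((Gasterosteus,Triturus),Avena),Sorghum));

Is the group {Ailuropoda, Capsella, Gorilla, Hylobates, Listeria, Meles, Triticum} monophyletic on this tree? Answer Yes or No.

The most recent common ancestor of these taxa subtends ((Triticum,Ailuropoda),(((Listeria,Meles),Hylobates),(Capsella,Gorilla))).
That clade has exactly 7 tips — every listed taxon and nothing else — so the group is monophyletic.

Yes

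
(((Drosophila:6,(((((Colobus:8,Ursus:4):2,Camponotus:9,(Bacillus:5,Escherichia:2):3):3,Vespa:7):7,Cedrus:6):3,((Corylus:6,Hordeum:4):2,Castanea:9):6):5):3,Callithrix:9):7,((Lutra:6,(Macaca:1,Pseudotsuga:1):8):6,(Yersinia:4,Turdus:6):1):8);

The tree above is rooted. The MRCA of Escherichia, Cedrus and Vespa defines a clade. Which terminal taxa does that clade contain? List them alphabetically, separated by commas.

Tracing Escherichia: it sits inside (Bacillus,Escherichia).
Tracing Cedrus: it sits inside ((((Colobus,Ursus),Camponotus,(Bacillus,Escherichia)),Vespa),Cedrus).
Tracing Vespa: it sits inside (((Colobus,Ursus),Camponotus,(Bacillus,Escherichia)),Vespa).
The smallest clade enclosing all 3 is ((((Colobus,Ursus),Camponotus,(Bacillus,Escherichia)),Vespa),Cedrus); the answer is its 7 terminal taxa in alphabetical order.

Bacillus, Camponotus, Cedrus, Colobus, Escherichia, Ursus, Vespa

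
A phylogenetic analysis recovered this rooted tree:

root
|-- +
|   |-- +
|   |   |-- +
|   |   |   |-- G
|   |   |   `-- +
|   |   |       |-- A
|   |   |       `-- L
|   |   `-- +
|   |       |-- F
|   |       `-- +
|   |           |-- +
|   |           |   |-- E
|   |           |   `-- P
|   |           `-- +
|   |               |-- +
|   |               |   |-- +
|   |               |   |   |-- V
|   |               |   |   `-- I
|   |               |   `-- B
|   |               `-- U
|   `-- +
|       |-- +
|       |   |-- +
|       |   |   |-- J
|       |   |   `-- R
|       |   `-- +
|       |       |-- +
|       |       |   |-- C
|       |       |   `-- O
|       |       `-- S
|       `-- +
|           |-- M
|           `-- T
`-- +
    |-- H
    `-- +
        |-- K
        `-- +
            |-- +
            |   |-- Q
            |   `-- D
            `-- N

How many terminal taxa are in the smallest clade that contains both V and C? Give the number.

17

The MRCA of V and C is the node subtending (((G,(A,L)),(F,((E,P),(((V,I),B),U)))),(((J,R),((C,O),S)),(M,T))).
That clade contains 17 terminal taxa: A, B, C, E, F, G, I, J, L, M, O, P, R, S, T, U, V.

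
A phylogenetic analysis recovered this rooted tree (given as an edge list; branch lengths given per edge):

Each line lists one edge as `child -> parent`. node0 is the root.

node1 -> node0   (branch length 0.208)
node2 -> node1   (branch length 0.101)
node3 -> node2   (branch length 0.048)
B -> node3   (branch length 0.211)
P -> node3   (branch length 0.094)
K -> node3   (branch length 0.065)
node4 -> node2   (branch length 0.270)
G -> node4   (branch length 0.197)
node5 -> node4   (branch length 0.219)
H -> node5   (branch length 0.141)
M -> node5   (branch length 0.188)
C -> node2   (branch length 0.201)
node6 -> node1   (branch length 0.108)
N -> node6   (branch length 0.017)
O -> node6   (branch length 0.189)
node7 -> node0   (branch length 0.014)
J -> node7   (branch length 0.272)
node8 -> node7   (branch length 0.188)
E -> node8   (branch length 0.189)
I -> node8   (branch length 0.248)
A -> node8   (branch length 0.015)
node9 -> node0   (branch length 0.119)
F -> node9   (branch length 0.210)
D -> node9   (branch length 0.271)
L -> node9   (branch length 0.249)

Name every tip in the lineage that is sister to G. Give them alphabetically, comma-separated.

G attaches to the tree at the node subtending (G,(H,M)).
The other lineage descending from that same node — the sister group — is (H,M); its 2 tips in alphabetical order are the answer.

H, M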